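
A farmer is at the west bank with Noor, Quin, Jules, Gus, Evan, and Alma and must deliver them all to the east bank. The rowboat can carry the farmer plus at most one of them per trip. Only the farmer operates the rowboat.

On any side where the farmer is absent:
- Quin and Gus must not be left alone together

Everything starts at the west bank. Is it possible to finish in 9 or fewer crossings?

Counting alone: the farmer can take at most 1 across per trip to the east bank, so moving all 6 needs at least 6 loaded trips out, with a return between consecutive ones — at least 11 crossings.
Since 9 < 11, 9 crossings cannot be enough. (The shortest complete plan in fact takes 11:)
1. Farmer goes to the east bank with Quin.  [the west bank: Alma, Evan, Gus, Jules, Noor | the east bank: Quin]
2. Farmer goes back to the west bank alone.  [the west bank: Alma, Evan, Gus, Jules, Noor | the east bank: Quin]
3. Farmer goes to the east bank with Noor.  [the west bank: Alma, Evan, Gus, Jules | the east bank: Noor, Quin]
4. Farmer goes back to the west bank alone.  [the west bank: Alma, Evan, Gus, Jules | the east bank: Noor, Quin]
5. Farmer goes to the east bank with Jules.  [the west bank: Alma, Evan, Gus | the east bank: Jules, Noor, Quin]
6. Farmer goes back to the west bank alone.  [the west bank: Alma, Evan, Gus | the east bank: Jules, Noor, Quin]
7. Farmer goes to the east bank with Evan.  [the west bank: Alma, Gus | the east bank: Evan, Jules, Noor, Quin]
8. Farmer goes back to the west bank alone.  [the west bank: Alma, Gus | the east bank: Evan, Jules, Noor, Quin]
9. Farmer goes to the east bank with Alma.  [the west bank: Gus | the east bank: Alma, Evan, Jules, Noor, Quin]
10. Farmer goes back to the west bank alone.  [the west bank: Gus | the east bank: Alma, Evan, Jules, Noor, Quin]
11. Farmer goes to the east bank with Gus.  [the west bank: — | the east bank: Alma, Evan, Gus, Jules, Noor, Quin]

No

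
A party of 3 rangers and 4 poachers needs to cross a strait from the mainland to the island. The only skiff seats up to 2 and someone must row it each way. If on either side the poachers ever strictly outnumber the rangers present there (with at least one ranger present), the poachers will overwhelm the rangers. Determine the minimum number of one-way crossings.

impossible

The poachers already outnumber the rangers at the mainland before anyone moves, so the starting position itself is disallowed.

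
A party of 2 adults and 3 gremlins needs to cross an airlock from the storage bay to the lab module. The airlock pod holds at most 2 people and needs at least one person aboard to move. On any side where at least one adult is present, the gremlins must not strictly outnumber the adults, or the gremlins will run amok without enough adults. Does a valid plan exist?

No

The gremlins already outnumber the adults at the storage bay before anyone moves, so the starting position itself is disallowed.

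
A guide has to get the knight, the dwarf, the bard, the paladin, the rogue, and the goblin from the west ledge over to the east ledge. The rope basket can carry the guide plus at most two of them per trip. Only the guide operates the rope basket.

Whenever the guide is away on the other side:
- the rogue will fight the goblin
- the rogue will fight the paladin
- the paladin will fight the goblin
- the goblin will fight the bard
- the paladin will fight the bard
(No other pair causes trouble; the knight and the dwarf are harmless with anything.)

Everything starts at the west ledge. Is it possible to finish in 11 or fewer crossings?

Yes

Yes — this plan uses 9 crossings (≤ 11):
1. Guide goes to the east ledge with the goblin and the paladin.
2. Guide goes back to the west ledge with the paladin.
3. Guide goes to the east ledge with the knight and the paladin.
4. Guide goes back to the west ledge with the paladin.
5. Guide goes to the east ledge with the dwarf and the paladin.
6. Guide goes back to the west ledge with the paladin.
7. Guide goes to the east ledge with the bard and the rogue.
8. Guide goes back to the west ledge with the goblin.
9. Guide goes to the east ledge with the goblin and the paladin.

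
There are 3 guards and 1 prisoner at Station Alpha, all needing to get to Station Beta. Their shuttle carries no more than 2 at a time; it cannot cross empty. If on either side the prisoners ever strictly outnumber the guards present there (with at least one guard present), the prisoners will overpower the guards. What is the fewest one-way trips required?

Counting alone: each trip to Station Beta takes at most 2 across and each return brings at least 1 back, so after t trips out (and t−1 returns) at most 2t − (t−1) of the 4 are across; that first reaches 4 at t = 3, so at least 5 crossings are needed.
The plan below uses exactly 5 crossings, so it is optimal:
1. 1 guard and 1 prisoner → Station Beta.  (Station Alpha: 2G 0P; Station Beta: 1G 1P)
2. 1 prisoner ← Station Alpha.  (Station Alpha: 2G 1P; Station Beta: 1G 0P)
3. 1 guard and 1 prisoner → Station Beta.  (Station Alpha: 1G 0P; Station Beta: 2G 1P)
4. 1 prisoner ← Station Alpha.  (Station Alpha: 1G 1P; Station Beta: 2G 0P)
5. 1 guard and 1 prisoner → Station Beta.  (Station Alpha: 0G 0P; Station Beta: 3G 1P)

5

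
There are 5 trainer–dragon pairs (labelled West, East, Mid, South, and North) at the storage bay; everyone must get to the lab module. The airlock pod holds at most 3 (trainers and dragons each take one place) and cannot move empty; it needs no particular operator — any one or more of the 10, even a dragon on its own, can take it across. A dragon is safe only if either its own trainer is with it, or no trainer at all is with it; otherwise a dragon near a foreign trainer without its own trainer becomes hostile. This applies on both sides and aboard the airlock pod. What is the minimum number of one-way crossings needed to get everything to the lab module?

11

Counting alone: each trip to the lab module takes at most 3 across and each return brings at least 1 back, so after t trips out (and t−1 returns) at most 3t − (t−1) of the 10 are across; that first reaches 10 at t = 5, so at least 9 crossings are needed.
The safety rule pushes this higher. Following every safe sequence of crossings, the most of the 10 that can be at the lab module as the airlock pod arrives there on crossing 9 is 9 — never all 10.
So no plan with fewer than 11 crossings exists, and this one achieves 11:
1. dragon West and trainer West cross → the lab module.
2. trainer West crosses ← the storage bay.
3. dragon East, dragon Mid, and dragon South cross → the lab module.
4. dragon West crosses ← the storage bay.
5. trainer East, trainer Mid, and trainer South cross → the lab module.
6. dragon East and trainer East cross ← the storage bay.
7. trainer East, trainer North, and trainer West cross → the lab module.
8. dragon Mid crosses ← the storage bay.
9. dragon East and dragon West cross → the lab module.
10. dragon West crosses ← the storage bay.
11. dragon Mid, dragon North, and dragon West cross → the lab module.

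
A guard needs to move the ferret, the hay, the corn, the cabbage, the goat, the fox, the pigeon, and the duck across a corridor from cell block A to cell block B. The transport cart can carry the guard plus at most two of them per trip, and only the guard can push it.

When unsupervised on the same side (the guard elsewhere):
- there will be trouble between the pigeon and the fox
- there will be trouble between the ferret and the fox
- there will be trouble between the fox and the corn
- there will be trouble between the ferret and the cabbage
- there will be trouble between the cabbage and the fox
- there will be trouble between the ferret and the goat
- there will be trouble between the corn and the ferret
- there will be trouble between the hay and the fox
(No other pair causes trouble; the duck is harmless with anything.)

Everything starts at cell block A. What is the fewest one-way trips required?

Counting alone: the guard can take at most 2 across per trip to cell block B, so moving all 8 needs at least 4 loaded trips out, with a return between consecutive ones — at least 7 crossings.
The safety rule pushes this higher. Following every safe sequence of crossings, the most of the 8 that can be at cell block B as the transport cart arrives there on crossings 7, 9, 11 is 5, 6, 7 respectively — never all 8.
So no plan with fewer than 13 crossings exists, and this one achieves 13:
1. Guard goes to cell block B with the ferret and the fox.  [cell block A: the cabbage, the corn, the duck, the goat, the hay, the pigeon | cell block B: the ferret, the fox]
2. Guard goes back to cell block A with the ferret.  [cell block A: the cabbage, the corn, the duck, the ferret, the goat, the hay, the pigeon | cell block B: the fox]
3. Guard goes to cell block B with the ferret and the hay.  [cell block A: the cabbage, the corn, the duck, the goat, the pigeon | cell block B: the ferret, the fox, the hay]
4. Guard goes back to cell block A with the fox.  [cell block A: the cabbage, the corn, the duck, the fox, the goat, the pigeon | cell block B: the ferret, the hay]
5. Guard goes to cell block B with the fox and the pigeon.  [cell block A: the cabbage, the corn, the duck, the goat | cell block B: the ferret, the fox, the hay, the pigeon]
6. Guard goes back to cell block A with the fox.  [cell block A: the cabbage, the corn, the duck, the fox, the goat | cell block B: the ferret, the hay, the pigeon]
7. Guard goes to cell block B with the cabbage and the corn.  [cell block A: the duck, the fox, the goat | cell block B: the cabbage, the corn, the ferret, the hay, the pigeon]
8. Guard goes back to cell block A with the ferret.  [cell block A: the duck, the ferret, the fox, the goat | cell block B: the cabbage, the corn, the hay, the pigeon]
9. Guard goes to cell block B with the ferret and the goat.  [cell block A: the duck, the fox | cell block B: the cabbage, the corn, the ferret, the goat, the hay, the pigeon]
10. Guard goes back to cell block A with the ferret.  [cell block A: the duck, the ferret, the fox | cell block B: the cabbage, the corn, the goat, the hay, the pigeon]
11. Guard goes to cell block B with the duck and the ferret.  [cell block A: the fox | cell block B: the cabbage, the corn, the duck, the ferret, the goat, the hay, the pigeon]
12. Guard goes back to cell block A with the ferret.  [cell block A: the ferret, the fox | cell block B: the cabbage, the corn, the duck, the goat, the hay, the pigeon]
13. Guard goes to cell block B with the ferret and the fox.  [cell block A: — | cell block B: the cabbage, the corn, the duck, the ferret, the fox, the goat, the hay, the pigeon]

13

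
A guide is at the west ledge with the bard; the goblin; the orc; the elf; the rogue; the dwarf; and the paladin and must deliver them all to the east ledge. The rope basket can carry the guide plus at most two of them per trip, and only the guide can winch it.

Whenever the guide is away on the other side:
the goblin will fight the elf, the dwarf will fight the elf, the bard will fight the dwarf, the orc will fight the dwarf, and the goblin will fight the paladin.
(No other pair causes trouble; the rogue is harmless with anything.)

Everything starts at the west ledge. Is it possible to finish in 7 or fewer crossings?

Counting alone: the guide can take at most 2 across per trip to the east ledge, so moving all 7 needs at least 4 loaded trips out, with a return between consecutive ones — at least 7 crossings.
The safety rule pushes this higher. Following every safe sequence of crossings, the most of the 7 that can be at the east ledge as the rope basket arrives there on crossing 7 is 6 — never all 7.
So the move cannot be finished within 7 crossings. (The shortest complete plan takes 9:)
1. Guide goes to the east ledge with the dwarf and the goblin.
2. Guide goes back to the west ledge alone.
3. Guide goes to the east ledge with the bard.
4. Guide goes back to the west ledge with the dwarf.
5. Guide goes to the east ledge with the elf and the orc.
6. Guide goes back to the west ledge with the goblin.
7. Guide goes to the east ledge with the paladin and the rogue.
8. Guide goes back to the west ledge alone.
9. Guide goes to the east ledge with the dwarf and the goblin.

No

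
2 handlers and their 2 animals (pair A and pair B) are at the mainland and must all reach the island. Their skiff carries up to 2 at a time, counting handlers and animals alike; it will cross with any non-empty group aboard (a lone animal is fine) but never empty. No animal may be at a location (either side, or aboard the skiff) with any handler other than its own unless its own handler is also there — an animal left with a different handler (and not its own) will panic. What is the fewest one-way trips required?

Counting alone: each trip to the island takes at most 2 across and each return brings at least 1 back, so after t trips out (and t−1 returns) at most 2t − (t−1) of the 4 are across; that first reaches 4 at t = 3, so at least 5 crossings are needed.
The plan below uses exactly 5 crossings, so it is optimal:
1. animal A and handler A cross → the island.
2. handler A crosses ← the mainland.
3. handler A and handler B cross → the island.
4. handler B crosses ← the mainland.
5. animal B and handler B cross → the island.

5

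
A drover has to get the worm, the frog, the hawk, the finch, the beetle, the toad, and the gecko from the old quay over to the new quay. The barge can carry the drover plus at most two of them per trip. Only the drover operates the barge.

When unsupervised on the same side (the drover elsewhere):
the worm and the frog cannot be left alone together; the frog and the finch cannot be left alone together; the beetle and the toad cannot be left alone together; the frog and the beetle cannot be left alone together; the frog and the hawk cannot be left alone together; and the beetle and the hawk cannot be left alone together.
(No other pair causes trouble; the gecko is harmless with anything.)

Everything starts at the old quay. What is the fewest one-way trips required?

11

Counting alone: the drover can take at most 2 across per trip to the new quay, so moving all 7 needs at least 4 loaded trips out, with a return between consecutive ones — at least 7 crossings.
The safety rule pushes this higher. Following every safe sequence of crossings, the most of the 7 that can be at the new quay as the barge arrives there on crossings 7, 9 is 5, 6 respectively — never all 7.
So no plan with fewer than 11 crossings exists, and this one achieves 11:
1. Drover goes to the new quay with the beetle and the frog.
2. Drover goes back to the old quay with the frog.
3. Drover goes to the new quay with the frog and the worm.
4. Drover goes back to the old quay with the frog.
5. Drover goes to the new quay with the finch and the frog.
6. Drover goes back to the old quay with the frog.
7. Drover goes to the new quay with the frog and the gecko.
8. Drover goes back to the old quay with the frog.
9. Drover goes to the new quay with the hawk and the toad.
10. Drover goes back to the old quay with the beetle.
11. Drover goes to the new quay with the beetle and the frog.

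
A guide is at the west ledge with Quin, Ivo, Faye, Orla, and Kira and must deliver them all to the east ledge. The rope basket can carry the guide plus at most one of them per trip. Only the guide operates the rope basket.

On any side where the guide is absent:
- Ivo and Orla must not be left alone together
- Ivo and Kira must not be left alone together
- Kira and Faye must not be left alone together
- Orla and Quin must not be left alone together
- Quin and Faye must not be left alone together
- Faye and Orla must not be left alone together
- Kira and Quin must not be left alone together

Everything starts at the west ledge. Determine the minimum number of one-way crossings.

Whatever the first load, the items left behind include a forbidden pair without the guide. No opening move is safe, so no plan exists.

impossible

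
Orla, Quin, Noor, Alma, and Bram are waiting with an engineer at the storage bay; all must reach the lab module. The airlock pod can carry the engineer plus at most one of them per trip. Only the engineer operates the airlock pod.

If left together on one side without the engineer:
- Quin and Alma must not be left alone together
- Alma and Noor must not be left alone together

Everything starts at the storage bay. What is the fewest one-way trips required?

Counting alone: the engineer can take at most 1 across per trip to the lab module, so moving all 5 needs at least 5 loaded trips out, with a return between consecutive ones — at least 9 crossings.
The safety rule pushes this higher. Following every safe sequence of crossings, the most of the 5 that can be at the lab module as the airlock pod arrives there on crossing 9 is 4 — never all 5.
So no plan with fewer than 11 crossings exists, and this one achieves 11:
1. Engineer goes to the lab module with Alma.
2. Engineer goes back to the storage bay alone.
3. Engineer goes to the lab module with Orla.
4. Engineer goes back to the storage bay alone.
5. Engineer goes to the lab module with Quin.
6. Engineer goes back to the storage bay with Alma.
7. Engineer goes to the lab module with Noor.
8. Engineer goes back to the storage bay alone.
9. Engineer goes to the lab module with Bram.
10. Engineer goes back to the storage bay alone.
11. Engineer goes to the lab module with Alma.

11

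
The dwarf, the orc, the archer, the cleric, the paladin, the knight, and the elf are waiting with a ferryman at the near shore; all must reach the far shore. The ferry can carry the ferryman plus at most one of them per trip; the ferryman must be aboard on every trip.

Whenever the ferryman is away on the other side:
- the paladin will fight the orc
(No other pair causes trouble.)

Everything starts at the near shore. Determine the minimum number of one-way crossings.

13

Counting alone: the ferryman can take at most 1 across per trip to the far shore, so moving all 7 needs at least 7 loaded trips out, with a return between consecutive ones — at least 13 crossings.
The plan below uses exactly 13 crossings, so it is optimal:
1. Ferryman goes to the far shore with the orc.  [the near shore: the archer, the cleric, the dwarf, the elf, the knight, the paladin | the far shore: the orc]
2. Ferryman goes back to the near shore alone.  [the near shore: the archer, the cleric, the dwarf, the elf, the knight, the paladin | the far shore: the orc]
3. Ferryman goes to the far shore with the dwarf.  [the near shore: the archer, the cleric, the elf, the knight, the paladin | the far shore: the dwarf, the orc]
4. Ferryman goes back to the near shore alone.  [the near shore: the archer, the cleric, the elf, the knight, the paladin | the far shore: the dwarf, the orc]
5. Ferryman goes to the far shore with the archer.  [the near shore: the cleric, the elf, the knight, the paladin | the far shore: the archer, the dwarf, the orc]
6. Ferryman goes back to the near shore alone.  [the near shore: the cleric, the elf, the knight, the paladin | the far shore: the archer, the dwarf, the orc]
7. Ferryman goes to the far shore with the cleric.  [the near shore: the elf, the knight, the paladin | the far shore: the archer, the cleric, the dwarf, the orc]
8. Ferryman goes back to the near shore alone.  [the near shore: the elf, the knight, the paladin | the far shore: the archer, the cleric, the dwarf, the orc]
9. Ferryman goes to the far shore with the knight.  [the near shore: the elf, the paladin | the far shore: the archer, the cleric, the dwarf, the knight, the orc]
10. Ferryman goes back to the near shore alone.  [the near shore: the elf, the paladin | the far shore: the archer, the cleric, the dwarf, the knight, the orc]
11. Ferryman goes to the far shore with the elf.  [the near shore: the paladin | the far shore: the archer, the cleric, the dwarf, the elf, the knight, the orc]
12. Ferryman goes back to the near shore alone.  [the near shore: the paladin | the far shore: the archer, the cleric, the dwarf, the elf, the knight, the orc]
13. Ferryman goes to the far shore with the paladin.  [the near shore: — | the far shore: the archer, the cleric, the dwarf, the elf, the knight, the orc, the paladin]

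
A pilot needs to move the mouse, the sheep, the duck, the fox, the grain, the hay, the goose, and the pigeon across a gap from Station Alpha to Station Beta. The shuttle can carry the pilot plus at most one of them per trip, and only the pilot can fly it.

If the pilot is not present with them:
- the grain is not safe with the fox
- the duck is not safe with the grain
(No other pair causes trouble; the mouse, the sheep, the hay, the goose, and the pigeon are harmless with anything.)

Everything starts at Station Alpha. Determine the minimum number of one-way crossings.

Counting alone: the pilot can take at most 1 across per trip to Station Beta, so moving all 8 needs at least 8 loaded trips out, with a return between consecutive ones — at least 15 crossings.
The safety rule pushes this higher. Following every safe sequence of crossings, the most of the 8 that can be at Station Beta as the shuttle arrives there on crossing 15 is 7 — never all 8.
So no plan with fewer than 17 crossings exists, and this one achieves 17:
1. Pilot goes to Station Beta with the grain.  [Station Alpha: the duck, the fox, the goose, the hay, the mouse, the pigeon, the sheep | Station Beta: the grain]
2. Pilot goes back to Station Alpha alone.  [Station Alpha: the duck, the fox, the goose, the hay, the mouse, the pigeon, the sheep | Station Beta: the grain]
3. Pilot goes to Station Beta with the mouse.  [Station Alpha: the duck, the fox, the goose, the hay, the pigeon, the sheep | Station Beta: the grain, the mouse]
4. Pilot goes back to Station Alpha alone.  [Station Alpha: the duck, the fox, the goose, the hay, the pigeon, the sheep | Station Beta: the grain, the mouse]
5. Pilot goes to Station Beta with the sheep.  [Station Alpha: the duck, the fox, the goose, the hay, the pigeon | Station Beta: the grain, the mouse, the sheep]
6. Pilot goes back to Station Alpha alone.  [Station Alpha: the duck, the fox, the goose, the hay, the pigeon | Station Beta: the grain, the mouse, the sheep]
7. Pilot goes to Station Beta with the duck.  [Station Alpha: the fox, the goose, the hay, the pigeon | Station Beta: the duck, the grain, the mouse, the sheep]
8. Pilot goes back to Station Alpha with the grain.  [Station Alpha: the fox, the goose, the grain, the hay, the pigeon | Station Beta: the duck, the mouse, the sheep]
9. Pilot goes to Station Beta with the fox.  [Station Alpha: the goose, the grain, the hay, the pigeon | Station Beta: the duck, the fox, the mouse, the sheep]
10. Pilot goes back to Station Alpha alone.  [Station Alpha: the goose, the grain, the hay, the pigeon | Station Beta: the duck, the fox, the mouse, the sheep]
11. Pilot goes to Station Beta with the hay.  [Station Alpha: the goose, the grain, the pigeon | Station Beta: the duck, the fox, the hay, the mouse, the sheep]
12. Pilot goes back to Station Alpha alone.  [Station Alpha: the goose, the grain, the pigeon | Station Beta: the duck, the fox, the hay, the mouse, the sheep]
13. Pilot goes to Station Beta with the goose.  [Station Alpha: the grain, the pigeon | Station Beta: the duck, the fox, the goose, the hay, the mouse, the sheep]
14. Pilot goes back to Station Alpha alone.  [Station Alpha: the grain, the pigeon | Station Beta: the duck, the fox, the goose, the hay, the mouse, the sheep]
15. Pilot goes to Station Beta with the pigeon.  [Station Alpha: the grain | Station Beta: the duck, the fox, the goose, the hay, the mouse, the pigeon, the sheep]
16. Pilot goes back to Station Alpha alone.  [Station Alpha: the grain | Station Beta: the duck, the fox, the goose, the hay, the mouse, the pigeon, the sheep]
17. Pilot goes to Station Beta with the grain.  [Station Alpha: — | Station Beta: the duck, the fox, the goose, the grain, the hay, the mouse, the pigeon, the sheep]

17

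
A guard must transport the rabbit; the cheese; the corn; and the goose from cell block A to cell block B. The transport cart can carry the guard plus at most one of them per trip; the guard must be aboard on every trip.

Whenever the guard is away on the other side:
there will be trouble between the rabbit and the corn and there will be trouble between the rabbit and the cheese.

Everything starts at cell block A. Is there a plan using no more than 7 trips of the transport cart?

Counting alone: the guard can take at most 1 across per trip to cell block B, so moving all 4 needs at least 4 loaded trips out, with a return between consecutive ones — at least 7 crossings.
The safety rule pushes this higher. Following every safe sequence of crossings, the most of the 4 that can be at cell block B as the transport cart arrives there on crossing 7 is 3 — never all 4.
So the move cannot be finished within 7 crossings. (The shortest complete plan takes 9:)
1. Guard goes to cell block B with the rabbit.  [cell block A: the cheese, the corn, the goose | cell block B: the rabbit]
2. Guard goes back to cell block A alone.  [cell block A: the cheese, the corn, the goose | cell block B: the rabbit]
3. Guard goes to cell block B with the cheese.  [cell block A: the corn, the goose | cell block B: the cheese, the rabbit]
4. Guard goes back to cell block A with the rabbit.  [cell block A: the corn, the goose, the rabbit | cell block B: the cheese]
5. Guard goes to cell block B with the corn.  [cell block A: the goose, the rabbit | cell block B: the cheese, the corn]
6. Guard goes back to cell block A alone.  [cell block A: the goose, the rabbit | cell block B: the cheese, the corn]
7. Guard goes to cell block B with the goose.  [cell block A: the rabbit | cell block B: the cheese, the corn, the goose]
8. Guard goes back to cell block A alone.  [cell block A: the rabbit | cell block B: the cheese, the corn, the goose]
9. Guard goes to cell block B with the rabbit.  [cell block A: — | cell block B: the cheese, the corn, the goose, the rabbit]

No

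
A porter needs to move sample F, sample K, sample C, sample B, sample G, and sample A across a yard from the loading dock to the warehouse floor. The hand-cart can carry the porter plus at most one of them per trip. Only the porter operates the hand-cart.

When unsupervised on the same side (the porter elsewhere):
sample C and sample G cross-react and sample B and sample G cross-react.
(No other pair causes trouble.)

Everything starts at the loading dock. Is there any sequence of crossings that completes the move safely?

1. Porter goes to the warehouse floor with sample G.
2. Porter goes back to the loading dock alone.
3. Porter goes to the warehouse floor with sample F.
4. Porter goes back to the loading dock alone.
5. Porter goes to the warehouse floor with sample K.
6. Porter goes back to the loading dock alone.
7. Porter goes to the warehouse floor with sample C.
8. Porter goes back to the loading dock with sample G.
9. Porter goes to the warehouse floor with sample B.
10. Porter goes back to the loading dock alone.
11. Porter goes to the warehouse floor with sample A.
12. Porter goes back to the loading dock alone.
13. Porter goes to the warehouse floor with sample G.

Yes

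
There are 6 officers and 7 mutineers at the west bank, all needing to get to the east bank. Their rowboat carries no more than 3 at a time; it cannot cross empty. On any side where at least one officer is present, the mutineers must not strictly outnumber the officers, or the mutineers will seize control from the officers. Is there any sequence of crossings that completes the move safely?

The mutineers already outnumber the officers at the west bank before anyone moves, so the starting position itself is disallowed.

No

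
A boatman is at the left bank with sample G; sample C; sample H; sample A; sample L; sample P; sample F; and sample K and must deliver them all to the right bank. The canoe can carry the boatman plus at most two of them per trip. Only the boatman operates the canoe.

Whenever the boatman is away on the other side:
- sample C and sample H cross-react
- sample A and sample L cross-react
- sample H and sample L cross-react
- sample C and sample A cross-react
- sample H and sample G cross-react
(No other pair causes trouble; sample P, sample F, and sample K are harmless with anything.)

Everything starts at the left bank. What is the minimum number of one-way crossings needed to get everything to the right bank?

Counting alone: the boatman can take at most 2 across per trip to the right bank, so moving all 8 needs at least 4 loaded trips out, with a return between consecutive ones — at least 7 crossings.
The safety rule pushes this higher. Following every safe sequence of crossings, the most of the 8 that can be at the right bank as the canoe arrives there on crossing 7 is 7 — never all 8.
So no plan with fewer than 9 crossings exists, and this one achieves 9:
1. Boatman goes to the right bank with sample A and sample H.  [the left bank: sample C, sample F, sample G, sample K, sample L, sample P | the right bank: sample A, sample H]
2. Boatman goes back to the left bank alone.  [the left bank: sample C, sample F, sample G, sample K, sample L, sample P | the right bank: sample A, sample H]
3. Boatman goes to the right bank with sample C and sample G.  [the left bank: sample F, sample K, sample L, sample P | the right bank: sample A, sample C, sample G, sample H]
4. Boatman goes back to the left bank with sample A and sample H.  [the left bank: sample A, sample F, sample H, sample K, sample L, sample P | the right bank: sample C, sample G]
5. Boatman goes to the right bank with sample L and sample P.  [the left bank: sample A, sample F, sample H, sample K | the right bank: sample C, sample G, sample L, sample P]
6. Boatman goes back to the left bank alone.  [the left bank: sample A, sample F, sample H, sample K | the right bank: sample C, sample G, sample L, sample P]
7. Boatman goes to the right bank with sample F and sample K.  [the left bank: sample A, sample H | the right bank: sample C, sample F, sample G, sample K, sample L, sample P]
8. Boatman goes back to the left bank alone.  [the left bank: sample A, sample H | the right bank: sample C, sample F, sample G, sample K, sample L, sample P]
9. Boatman goes to the right bank with sample A and sample H.  [the left bank: — | the right bank: sample A, sample C, sample F, sample G, sample H, sample K, sample L, sample P]

9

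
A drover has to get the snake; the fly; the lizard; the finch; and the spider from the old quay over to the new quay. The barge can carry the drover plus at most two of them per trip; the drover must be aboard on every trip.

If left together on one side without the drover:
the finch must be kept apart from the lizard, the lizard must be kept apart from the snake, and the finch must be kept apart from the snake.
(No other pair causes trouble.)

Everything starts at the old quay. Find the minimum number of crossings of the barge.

Counting alone: the drover can take at most 2 across per trip to the new quay, so moving all 5 needs at least 3 loaded trips out, with a return between consecutive ones — at least 5 crossings.
The safety rule pushes this higher. Following every safe sequence of crossings, the most of the 5 that can be at the new quay as the barge arrives there on crossing 5 is 4 — never all 5.
So no plan with fewer than 7 crossings exists, and this one achieves 7:
1. Drover goes to the new quay with the lizard and the snake.  [the old quay: the finch, the fly, the spider | the new quay: the lizard, the snake]
2. Drover goes back to the old quay with the snake.  [the old quay: the finch, the fly, the snake, the spider | the new quay: the lizard]
3. Drover goes to the new quay with the fly and the snake.  [the old quay: the finch, the spider | the new quay: the fly, the lizard, the snake]
4. Drover goes back to the old quay with the snake.  [the old quay: the finch, the snake, the spider | the new quay: the fly, the lizard]
5. Drover goes to the new quay with the snake and the spider.  [the old quay: the finch | the new quay: the fly, the lizard, the snake, the spider]
6. Drover goes back to the old quay with the snake.  [the old quay: the finch, the snake | the new quay: the fly, the lizard, the spider]
7. Drover goes to the new quay with the finch and the snake.  [the old quay: — | the new quay: the finch, the fly, the lizard, the snake, the spider]

7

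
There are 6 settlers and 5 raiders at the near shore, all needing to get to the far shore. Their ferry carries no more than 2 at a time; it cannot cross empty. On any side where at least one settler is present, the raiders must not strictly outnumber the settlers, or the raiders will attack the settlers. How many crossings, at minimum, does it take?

19

Counting alone: each trip to the far shore takes at most 2 across and each return brings at least 1 back, so after t trips out (and t−1 returns) at most 2t − (t−1) of the 11 are across; that first reaches 11 at t = 10, so at least 19 crossings are needed.
The plan below uses exactly 19 crossings, so it is optimal:
1. 2 raiders → the far shore.  (the near shore: 6S 3R; the far shore: 0S 2R)
2. 1 raider ← the near shore.  (the near shore: 6S 4R; the far shore: 0S 1R)
3. 2 raiders → the far shore.  (the near shore: 6S 2R; the far shore: 0S 3R)
4. 1 raider ← the near shore.  (the near shore: 6S 3R; the far shore: 0S 2R)
5. 2 settlers → the far shore.  (the near shore: 4S 3R; the far shore: 2S 2R)
6. 1 raider ← the near shore.  (the near shore: 4S 4R; the far shore: 2S 1R)
7. 1 settler and 1 raider → the far shore.  (the near shore: 3S 3R; the far shore: 3S 2R)
8. 1 settler ← the near shore.  (the near shore: 4S 3R; the far shore: 2S 2R)
9. 1 settler and 1 raider → the far shore.  (the near shore: 3S 2R; the far shore: 3S 3R)
10. 1 raider ← the near shore.  (the near shore: 3S 3R; the far shore: 3S 2R)
11. 1 settler and 1 raider → the far shore.  (the near shore: 2S 2R; the far shore: 4S 3R)
12. 1 settler ← the near shore.  (the near shore: 3S 2R; the far shore: 3S 3R)
13. 1 settler and 1 raider → the far shore.  (the near shore: 2S 1R; the far shore: 4S 4R)
14. 1 raider ← the near shore.  (the near shore: 2S 2R; the far shore: 4S 3R)
15. 1 settler and 1 raider → the far shore.  (the near shore: 1S 1R; the far shore: 5S 4R)
16. 1 settler ← the near shore.  (the near shore: 2S 1R; the far shore: 4S 4R)
17. 1 settler and 1 raider → the far shore.  (the near shore: 1S 0R; the far shore: 5S 5R)
18. 1 raider ← the near shore.  (the near shore: 1S 1R; the far shore: 5S 4R)
19. 1 settler and 1 raider → the far shore.  (the near shore: 0S 0R; the far shore: 6S 5R)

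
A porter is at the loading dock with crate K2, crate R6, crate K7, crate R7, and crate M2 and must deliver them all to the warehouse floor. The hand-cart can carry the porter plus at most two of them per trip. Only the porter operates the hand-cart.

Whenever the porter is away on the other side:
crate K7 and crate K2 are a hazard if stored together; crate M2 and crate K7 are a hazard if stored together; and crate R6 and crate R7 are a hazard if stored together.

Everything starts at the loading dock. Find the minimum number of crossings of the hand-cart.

Counting alone: the porter can take at most 2 across per trip to the warehouse floor, so moving all 5 needs at least 3 loaded trips out, with a return between consecutive ones — at least 5 crossings.
The plan below uses exactly 5 crossings, so it is optimal:
1. Porter goes to the warehouse floor with crate K7 and crate R6.
2. Porter goes back to the loading dock alone.
3. Porter goes to the warehouse floor with crate K2 and crate M2.
4. Porter goes back to the loading dock with crate K7.
5. Porter goes to the warehouse floor with crate K7 and crate R7.

5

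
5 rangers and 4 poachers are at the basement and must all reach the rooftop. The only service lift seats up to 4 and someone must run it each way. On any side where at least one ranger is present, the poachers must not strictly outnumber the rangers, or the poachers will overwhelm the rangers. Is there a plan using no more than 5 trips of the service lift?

Yes — this plan uses 5 crossings (≤ 5):
1. 3 poachers → the rooftop.  (the basement: 5R 1P; the rooftop: 0R 3P)
2. 1 poacher ← the basement.  (the basement: 5R 2P; the rooftop: 0R 2P)
3. 3 rangers and 1 poacher → the rooftop.  (the basement: 2R 1P; the rooftop: 3R 3P)
4. 1 poacher ← the basement.  (the basement: 2R 2P; the rooftop: 3R 2P)
5. 2 rangers and 2 poachers → the rooftop.  (the basement: 0R 0P; the rooftop: 5R 4P)

Yes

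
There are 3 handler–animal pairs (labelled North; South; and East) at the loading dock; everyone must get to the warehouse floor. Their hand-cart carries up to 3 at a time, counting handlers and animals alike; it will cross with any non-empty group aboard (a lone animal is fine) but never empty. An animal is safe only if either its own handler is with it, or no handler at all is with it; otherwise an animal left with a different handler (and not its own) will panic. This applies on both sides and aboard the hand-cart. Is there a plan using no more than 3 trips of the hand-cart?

No

Counting alone: each trip to the warehouse floor takes at most 3 across and each return brings at least 1 back, so after t trips out (and t−1 returns) at most 3t − (t−1) of the 6 are across; that first reaches 6 at t = 3, so at least 5 crossings are needed.
Since 3 < 5, 3 crossings cannot be enough. (The shortest complete plan in fact takes 5:)
1. animal North and handler North cross → the warehouse floor.
2. handler North crosses ← the loading dock.
3. handler East, handler North, and handler South cross → the warehouse floor.
4. animal North crosses ← the loading dock.
5. animal East, animal North, and animal South cross → the warehouse floor.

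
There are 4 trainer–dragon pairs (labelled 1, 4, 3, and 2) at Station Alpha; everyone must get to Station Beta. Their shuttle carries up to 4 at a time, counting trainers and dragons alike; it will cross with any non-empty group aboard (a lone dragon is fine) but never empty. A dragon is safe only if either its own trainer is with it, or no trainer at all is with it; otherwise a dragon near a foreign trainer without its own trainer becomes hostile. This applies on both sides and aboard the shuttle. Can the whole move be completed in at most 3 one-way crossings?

No

Counting alone: each trip to Station Beta takes at most 4 across and each return brings at least 1 back, so after t trips out (and t−1 returns) at most 4t − (t−1) of the 8 are across; that first reaches 8 at t = 3, so at least 5 crossings are needed.
Since 3 < 5, 3 crossings cannot be enough. (The shortest complete plan in fact takes 5:)
1. dragon 1 and trainer 1 cross → Station Beta.
2. trainer 1 crosses ← Station Alpha.
3. trainer 1, trainer 2, trainer 3, and trainer 4 cross → Station Beta.
4. dragon 1 crosses ← Station Alpha.
5. dragon 1, dragon 2, dragon 3, and dragon 4 cross → Station Beta.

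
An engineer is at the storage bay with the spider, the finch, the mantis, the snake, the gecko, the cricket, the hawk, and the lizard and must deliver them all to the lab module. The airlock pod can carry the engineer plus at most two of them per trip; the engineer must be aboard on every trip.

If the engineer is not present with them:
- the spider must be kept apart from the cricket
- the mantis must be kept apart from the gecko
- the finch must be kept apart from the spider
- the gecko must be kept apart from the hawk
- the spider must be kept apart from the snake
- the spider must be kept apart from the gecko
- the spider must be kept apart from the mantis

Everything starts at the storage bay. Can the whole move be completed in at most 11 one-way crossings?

No

Counting alone: the engineer can take at most 2 across per trip to the lab module, so moving all 8 needs at least 4 loaded trips out, with a return between consecutive ones — at least 7 crossings.
The safety rule pushes this higher. Following every safe sequence of crossings, the most of the 8 that can be at the lab module as the airlock pod arrives there on crossings 7, 9, 11 is 5, 6, 7 respectively — never all 8.
So the move cannot be finished within 11 crossings. (The shortest complete plan takes 13:)
1. Engineer goes to the lab module with the gecko and the spider.
2. Engineer goes back to the storage bay with the spider.
3. Engineer goes to the lab module with the finch and the spider.
4. Engineer goes back to the storage bay with the spider.
5. Engineer goes to the lab module with the snake and the spider.
6. Engineer goes back to the storage bay with the spider.
7. Engineer goes to the lab module with the cricket and the spider.
8. Engineer goes back to the storage bay with the spider.
9. Engineer goes to the lab module with the lizard and the spider.
10. Engineer goes back to the storage bay with the spider.
11. Engineer goes to the lab module with the hawk and the mantis.
12. Engineer goes back to the storage bay with the gecko.
13. Engineer goes to the lab module with the gecko and the spider.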